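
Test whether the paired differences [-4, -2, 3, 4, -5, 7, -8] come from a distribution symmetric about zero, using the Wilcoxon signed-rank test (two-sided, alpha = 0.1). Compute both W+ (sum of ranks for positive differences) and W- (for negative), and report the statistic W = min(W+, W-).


Step 1: Drop any zero differences (none here) and take |d_i|.
|d| = [4, 2, 3, 4, 5, 7, 8]
Step 2: Midrank |d_i| (ties get averaged ranks).
ranks: |4|->3.5, |2|->1, |3|->2, |4|->3.5, |5|->5, |7|->6, |8|->7
Step 3: Attach original signs; sum ranks with positive sign and with negative sign.
W+ = 2 + 3.5 + 6 = 11.5
W- = 3.5 + 1 + 5 + 7 = 16.5
(Check: W+ + W- = 28 should equal n(n+1)/2 = 28.)
Step 4: Test statistic W = min(W+, W-) = 11.5.
Step 5: Ties in |d|, so use the tie-corrected normal approximation.
        E[W] = n(n+1)/4 = 7*8/4 = 14.
        Tie groups: |d|=4 (t=2); sum(t^3 - t) = 6.
        Var[W] = n(n+1)(2n+1)/24 - sum(t^3-t)/48 = 840/24 - 6/48 = 34.875.
        z = (W - E[W]) / sqrt(Var[W]) = (11.5 - 14) / 5.9055 = -0.4233.
        Two-sided p = 2*Phi(z) = 0.672052.
Step 6: alpha = 0.1. fail to reject H0.

W+ = 11.5, W- = 16.5, W = min = 11.5, p = 0.672052, fail to reject H0.


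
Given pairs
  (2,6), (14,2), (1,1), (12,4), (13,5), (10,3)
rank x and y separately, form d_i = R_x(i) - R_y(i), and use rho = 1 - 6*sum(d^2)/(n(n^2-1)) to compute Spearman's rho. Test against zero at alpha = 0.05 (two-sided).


Step 1: Rank x and y separately (midranks; no ties here).
rank(x): 2->2, 14->6, 1->1, 12->4, 13->5, 10->3
rank(y): 6->6, 2->2, 1->1, 4->4, 5->5, 3->3
Step 2: d_i = R_x(i) - R_y(i); compute d_i^2.
  (2-6)^2=16, (6-2)^2=16, (1-1)^2=0, (4-4)^2=0, (5-5)^2=0, (3-3)^2=0
sum(d^2) = 32.
Step 3: rho = 1 - 6*32 / (6*(6^2 - 1)) = 1 - 192/210 = 0.085714.
Step 4: Under H0, t = rho * sqrt((n-2)/(1-rho^2)) = 0.1721 ~ t(4).
Step 5: Two-sided p-value from the t-distribution with 4 df = 0.871743.
Step 6: alpha = 0.05. fail to reject H0.

rho = 0.0857, p = 0.871743, fail to reject H0 at alpha = 0.05.


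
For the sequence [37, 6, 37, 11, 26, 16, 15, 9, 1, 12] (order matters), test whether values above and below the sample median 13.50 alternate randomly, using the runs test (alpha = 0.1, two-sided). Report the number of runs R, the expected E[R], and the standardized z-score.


Step 1: Compute median = 13.50; label A = above, B = below.
Labels in order: ABABAAABBB  (n_A = 5, n_B = 5)
Step 2: Count runs R = 6.
Step 3: Under H0 (random ordering), E[R] = 2*n_A*n_B/(n_A+n_B) + 1 = 2*5*5/10 + 1 = 6.0000.
        Var[R] = 2*n_A*n_B*(2*n_A*n_B - n_A - n_B) / ((n_A+n_B)^2 * (n_A+n_B-1)) = 2000/900 = 2.2222.
        SD[R] = 1.4907.
Step 4: R = E[R], so z = 0 with no continuity correction.
Step 5: Two-sided p-value via normal approximation = 2*(1 - Phi(|z|)) = 1.000000.
Step 6: alpha = 0.1. fail to reject H0.

R = 6, z = 0.0000, p = 1.000000, fail to reject H0.


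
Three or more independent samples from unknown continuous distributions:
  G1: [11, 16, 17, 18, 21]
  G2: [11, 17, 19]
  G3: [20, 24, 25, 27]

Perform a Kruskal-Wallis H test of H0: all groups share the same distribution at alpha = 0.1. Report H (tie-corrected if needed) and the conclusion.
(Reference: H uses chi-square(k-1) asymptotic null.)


Step 1: Combine all N = 12 observations and assign midranks.
sorted (value, group, rank): (11,G1,1.5), (11,G2,1.5), (16,G1,3), (17,G1,4.5), (17,G2,4.5), (18,G1,6), (19,G2,7), (20,G3,8), (21,G1,9), (24,G3,10), (25,G3,11), (27,G3,12)
Step 2: Sum ranks within each group.
R_1 = 24 (n_1 = 5)
R_2 = 13 (n_2 = 3)
R_3 = 41 (n_3 = 4)
Step 3: H = 12/(N(N+1)) * sum(R_i^2/n_i) - 3(N+1)
     = 12/(12*13) * (24^2/5 + 13^2/3 + 41^2/4) - 3*13
     = 0.076923 * 591.783 - 39
     = 6.521795.
Step 4: Ties present; correction factor C = 1 - 12/(12^3 - 12) = 0.993007. Corrected H = 6.521795 / 0.993007 = 6.567723.
Step 5: Under H0, H ~ chi^2(2); p-value = 0.037483.
Step 6: alpha = 0.1. reject H0.

H = 6.5677, df = 2, p = 0.037483, reject H0.


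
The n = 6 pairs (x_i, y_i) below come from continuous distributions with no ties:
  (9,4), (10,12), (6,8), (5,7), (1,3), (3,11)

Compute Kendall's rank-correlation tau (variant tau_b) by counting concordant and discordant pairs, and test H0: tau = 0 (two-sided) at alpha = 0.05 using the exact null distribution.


Step 1: Enumerate the 15 unordered pairs (i,j) with i<j and classify each by sign(x_j-x_i) * sign(y_j-y_i).
  (1,2):dx=+1,dy=+8->C; (1,3):dx=-3,dy=+4->D; (1,4):dx=-4,dy=+3->D; (1,5):dx=-8,dy=-1->C
  (1,6):dx=-6,dy=+7->D; (2,3):dx=-4,dy=-4->C; (2,4):dx=-5,dy=-5->C; (2,5):dx=-9,dy=-9->C
  (2,6):dx=-7,dy=-1->C; (3,4):dx=-1,dy=-1->C; (3,5):dx=-5,dy=-5->C; (3,6):dx=-3,dy=+3->D
  (4,5):dx=-4,dy=-4->C; (4,6):dx=-2,dy=+4->D; (5,6):dx=+2,dy=+8->C
Step 2: C = 10, D = 5, total pairs = 15.
Step 3: tau = (C - D)/(n(n-1)/2) = (10 - 5)/15 = 0.333333.
Step 4: Exact two-sided p-value (enumerate n! = 720 permutations of y under H0): p = 0.469444.
Step 5: alpha = 0.05. fail to reject H0.

tau_b = 0.3333 (C=10, D=5), p = 0.469444, fail to reject H0.


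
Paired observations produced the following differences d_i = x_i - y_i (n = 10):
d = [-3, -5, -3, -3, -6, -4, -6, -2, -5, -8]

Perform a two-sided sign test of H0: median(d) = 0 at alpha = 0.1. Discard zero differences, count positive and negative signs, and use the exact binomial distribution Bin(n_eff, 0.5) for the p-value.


Step 1: Discard zero differences. Original n = 10; n_eff = number of nonzero differences = 10.
Nonzero differences (with sign): -3, -5, -3, -3, -6, -4, -6, -2, -5, -8
Step 2: Count signs: positive = 0, negative = 10.
Step 3: Under H0: P(positive) = 0.5, so the number of positives S ~ Bin(10, 0.5).
Step 4: Two-sided exact p-value = sum of Bin(10,0.5) probabilities at or below the observed probability = 0.001953.
Step 5: alpha = 0.1. reject H0.

n_eff = 10, pos = 0, neg = 10, p = 0.001953, reject H0.


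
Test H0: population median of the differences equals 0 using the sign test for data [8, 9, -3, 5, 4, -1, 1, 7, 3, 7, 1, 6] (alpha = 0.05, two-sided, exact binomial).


Step 1: Discard zero differences. Original n = 12; n_eff = number of nonzero differences = 12.
Nonzero differences (with sign): +8, +9, -3, +5, +4, -1, +1, +7, +3, +7, +1, +6
Step 2: Count signs: positive = 10, negative = 2.
Step 3: Under H0: P(positive) = 0.5, so the number of positives S ~ Bin(12, 0.5).
Step 4: Two-sided exact p-value = sum of Bin(12,0.5) probabilities at or below the observed probability = 0.038574.
Step 5: alpha = 0.05. reject H0.

n_eff = 12, pos = 10, neg = 2, p = 0.038574, reject H0.


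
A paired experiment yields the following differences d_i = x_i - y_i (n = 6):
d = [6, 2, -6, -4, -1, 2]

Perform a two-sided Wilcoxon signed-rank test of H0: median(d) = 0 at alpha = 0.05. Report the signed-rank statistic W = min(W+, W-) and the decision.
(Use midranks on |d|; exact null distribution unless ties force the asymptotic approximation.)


Step 1: Drop any zero differences (none here) and take |d_i|.
|d| = [6, 2, 6, 4, 1, 2]
Step 2: Midrank |d_i| (ties get averaged ranks).
ranks: |6|->5.5, |2|->2.5, |6|->5.5, |4|->4, |1|->1, |2|->2.5
Step 3: Attach original signs; sum ranks with positive sign and with negative sign.
W+ = 5.5 + 2.5 + 2.5 = 10.5
W- = 5.5 + 4 + 1 = 10.5
(Check: W+ + W- = 21 should equal n(n+1)/2 = 21.)
Step 4: Test statistic W = min(W+, W-) = 10.5.
Step 5: Ties in |d|, so use the tie-corrected normal approximation.
        E[W] = n(n+1)/4 = 6*7/4 = 10.5.
        Tie groups: |d|=2 (t=2), |d|=6 (t=2); sum(t^3 - t) = 12.
        Var[W] = n(n+1)(2n+1)/24 - sum(t^3-t)/48 = 546/24 - 12/48 = 22.5.
        z = (W - E[W]) / sqrt(Var[W]) = (10.5 - 10.5) / 4.7434 = 0.0000.
        Two-sided p = 2*Phi(z) = 1.000000.
Step 6: alpha = 0.05. fail to reject H0.

W+ = 10.5, W- = 10.5, W = min = 10.5, p = 1.000000, fail to reject H0.


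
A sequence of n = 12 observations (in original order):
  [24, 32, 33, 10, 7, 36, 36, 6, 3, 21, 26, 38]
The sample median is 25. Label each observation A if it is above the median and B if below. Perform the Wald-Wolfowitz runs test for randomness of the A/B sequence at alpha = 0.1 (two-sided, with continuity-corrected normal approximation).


Step 1: Compute median = 25; label A = above, B = below.
Labels in order: BAABBAABBBAA  (n_A = 6, n_B = 6)
Step 2: Count runs R = 6.
Step 3: Under H0 (random ordering), E[R] = 2*n_A*n_B/(n_A+n_B) + 1 = 2*6*6/12 + 1 = 7.0000.
        Var[R] = 2*n_A*n_B*(2*n_A*n_B - n_A - n_B) / ((n_A+n_B)^2 * (n_A+n_B-1)) = 4320/1584 = 2.7273.
        SD[R] = 1.6514.
Step 4: Continuity-corrected z = (R + 0.5 - E[R]) / SD[R] = (6 + 0.5 - 7.0000) / 1.6514 = -0.3028.
Step 5: Two-sided p-value via normal approximation = 2*(1 - Phi(|z|)) = 0.762069.
Step 6: alpha = 0.1. fail to reject H0.

R = 6, z = -0.3028, p = 0.762069, fail to reject H0.


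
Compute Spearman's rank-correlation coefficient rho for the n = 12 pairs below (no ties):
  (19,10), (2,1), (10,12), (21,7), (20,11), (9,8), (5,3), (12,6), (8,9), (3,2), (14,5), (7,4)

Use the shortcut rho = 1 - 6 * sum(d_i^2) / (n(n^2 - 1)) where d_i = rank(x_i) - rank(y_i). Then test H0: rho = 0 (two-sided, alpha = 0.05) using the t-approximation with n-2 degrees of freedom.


Step 1: Rank x and y separately (midranks; no ties here).
rank(x): 19->10, 2->1, 10->7, 21->12, 20->11, 9->6, 5->3, 12->8, 8->5, 3->2, 14->9, 7->4
rank(y): 10->10, 1->1, 12->12, 7->7, 11->11, 8->8, 3->3, 6->6, 9->9, 2->2, 5->5, 4->4
Step 2: d_i = R_x(i) - R_y(i); compute d_i^2.
  (10-10)^2=0, (1-1)^2=0, (7-12)^2=25, (12-7)^2=25, (11-11)^2=0, (6-8)^2=4, (3-3)^2=0, (8-6)^2=4, (5-9)^2=16, (2-2)^2=0, (9-5)^2=16, (4-4)^2=0
sum(d^2) = 90.
Step 3: rho = 1 - 6*90 / (12*(12^2 - 1)) = 1 - 540/1716 = 0.685315.
Step 4: Under H0, t = rho * sqrt((n-2)/(1-rho^2)) = 2.9759 ~ t(10).
Step 5: Two-sided p-value from the t-distribution with 10 df = 0.013906.
Step 6: alpha = 0.05. reject H0.

rho = 0.6853, p = 0.013906, reject H0 at alpha = 0.05.


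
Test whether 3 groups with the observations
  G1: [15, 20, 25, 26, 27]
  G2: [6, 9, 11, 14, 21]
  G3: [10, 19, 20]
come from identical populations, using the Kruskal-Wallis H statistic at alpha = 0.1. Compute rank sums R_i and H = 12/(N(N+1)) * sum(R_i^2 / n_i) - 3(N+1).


Step 1: Combine all N = 13 observations and assign midranks.
sorted (value, group, rank): (6,G2,1), (9,G2,2), (10,G3,3), (11,G2,4), (14,G2,5), (15,G1,6), (19,G3,7), (20,G1,8.5), (20,G3,8.5), (21,G2,10), (25,G1,11), (26,G1,12), (27,G1,13)
Step 2: Sum ranks within each group.
R_1 = 50.5 (n_1 = 5)
R_2 = 22 (n_2 = 5)
R_3 = 18.5 (n_3 = 3)
Step 3: H = 12/(N(N+1)) * sum(R_i^2/n_i) - 3(N+1)
     = 12/(13*14) * (50.5^2/5 + 22^2/5 + 18.5^2/3) - 3*14
     = 0.065934 * 720.933 - 42
     = 5.534066.
Step 4: Ties present; correction factor C = 1 - 6/(13^3 - 13) = 0.997253. Corrected H = 5.534066 / 0.997253 = 5.549311.
Step 5: Under H0, H ~ chi^2(2); p-value = 0.062371.
Step 6: alpha = 0.1. reject H0.

H = 5.5493, df = 2, p = 0.062371, reject H0.


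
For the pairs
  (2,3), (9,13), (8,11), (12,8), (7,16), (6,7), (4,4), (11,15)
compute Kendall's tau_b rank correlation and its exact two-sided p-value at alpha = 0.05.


Step 1: Enumerate the 28 unordered pairs (i,j) with i<j and classify each by sign(x_j-x_i) * sign(y_j-y_i).
  (1,2):dx=+7,dy=+10->C; (1,3):dx=+6,dy=+8->C; (1,4):dx=+10,dy=+5->C; (1,5):dx=+5,dy=+13->C
  (1,6):dx=+4,dy=+4->C; (1,7):dx=+2,dy=+1->C; (1,8):dx=+9,dy=+12->C; (2,3):dx=-1,dy=-2->C
  (2,4):dx=+3,dy=-5->D; (2,5):dx=-2,dy=+3->D; (2,6):dx=-3,dy=-6->C; (2,7):dx=-5,dy=-9->C
  (2,8):dx=+2,dy=+2->C; (3,4):dx=+4,dy=-3->D; (3,5):dx=-1,dy=+5->D; (3,6):dx=-2,dy=-4->C
  (3,7):dx=-4,dy=-7->C; (3,8):dx=+3,dy=+4->C; (4,5):dx=-5,dy=+8->D; (4,6):dx=-6,dy=-1->C
  (4,7):dx=-8,dy=-4->C; (4,8):dx=-1,dy=+7->D; (5,6):dx=-1,dy=-9->C; (5,7):dx=-3,dy=-12->C
  (5,8):dx=+4,dy=-1->D; (6,7):dx=-2,dy=-3->C; (6,8):dx=+5,dy=+8->C; (7,8):dx=+7,dy=+11->C
Step 2: C = 21, D = 7, total pairs = 28.
Step 3: tau = (C - D)/(n(n-1)/2) = (21 - 7)/28 = 0.500000.
Step 4: Exact two-sided p-value (enumerate n! = 40320 permutations of y under H0): p = 0.108681.
Step 5: alpha = 0.05. fail to reject H0.

tau_b = 0.5000 (C=21, D=7), p = 0.108681, fail to reject H0.


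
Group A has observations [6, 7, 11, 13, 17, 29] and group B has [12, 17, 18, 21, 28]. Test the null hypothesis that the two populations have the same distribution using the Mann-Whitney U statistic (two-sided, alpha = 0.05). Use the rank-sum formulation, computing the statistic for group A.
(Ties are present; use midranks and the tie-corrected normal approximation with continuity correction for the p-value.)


Step 1: Combine and sort all 11 observations; assign midranks.
sorted (value, group): (6,X), (7,X), (11,X), (12,Y), (13,X), (17,X), (17,Y), (18,Y), (21,Y), (28,Y), (29,X)
ranks: 6->1, 7->2, 11->3, 12->4, 13->5, 17->6.5, 17->6.5, 18->8, 21->9, 28->10, 29->11
Step 2: Rank sum for X: R1 = 1 + 2 + 3 + 5 + 6.5 + 11 = 28.5.
Step 3: U_X = R1 - n1(n1+1)/2 = 28.5 - 6*7/2 = 28.5 - 21 = 7.5.
       U_Y = n1*n2 - U_X = 30 - 7.5 = 22.5.
Step 4: Ties are present, so use the tie-corrected normal approximation (with continuity correction) for the p-value.
Step 5: p-value = 0.200217; compare to alpha = 0.05. fail to reject H0.

U_X = 7.5, p = 0.200217, fail to reject H0 at alpha = 0.05.


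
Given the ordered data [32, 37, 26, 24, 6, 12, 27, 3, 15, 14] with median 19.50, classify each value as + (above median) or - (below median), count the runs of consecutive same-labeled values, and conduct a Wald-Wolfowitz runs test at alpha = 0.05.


Step 1: Compute median = 19.50; label A = above, B = below.
Labels in order: AAAABBABBB  (n_A = 5, n_B = 5)
Step 2: Count runs R = 4.
Step 3: Under H0 (random ordering), E[R] = 2*n_A*n_B/(n_A+n_B) + 1 = 2*5*5/10 + 1 = 6.0000.
        Var[R] = 2*n_A*n_B*(2*n_A*n_B - n_A - n_B) / ((n_A+n_B)^2 * (n_A+n_B-1)) = 2000/900 = 2.2222.
        SD[R] = 1.4907.
Step 4: Continuity-corrected z = (R + 0.5 - E[R]) / SD[R] = (4 + 0.5 - 6.0000) / 1.4907 = -1.0062.
Step 5: Two-sided p-value via normal approximation = 2*(1 - Phi(|z|)) = 0.314305.
Step 6: alpha = 0.05. fail to reject H0.

R = 4, z = -1.0062, p = 0.314305, fail to reject H0.


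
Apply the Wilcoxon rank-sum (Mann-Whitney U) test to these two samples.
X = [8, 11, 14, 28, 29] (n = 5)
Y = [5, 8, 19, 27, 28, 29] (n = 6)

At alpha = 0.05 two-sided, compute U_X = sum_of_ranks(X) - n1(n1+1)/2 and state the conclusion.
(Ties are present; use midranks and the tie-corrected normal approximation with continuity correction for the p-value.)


Step 1: Combine and sort all 11 observations; assign midranks.
sorted (value, group): (5,Y), (8,X), (8,Y), (11,X), (14,X), (19,Y), (27,Y), (28,X), (28,Y), (29,X), (29,Y)
ranks: 5->1, 8->2.5, 8->2.5, 11->4, 14->5, 19->6, 27->7, 28->8.5, 28->8.5, 29->10.5, 29->10.5
Step 2: Rank sum for X: R1 = 2.5 + 4 + 5 + 8.5 + 10.5 = 30.5.
Step 3: U_X = R1 - n1(n1+1)/2 = 30.5 - 5*6/2 = 30.5 - 15 = 15.5.
       U_Y = n1*n2 - U_X = 30 - 15.5 = 14.5.
Step 4: Ties are present, so use the tie-corrected normal approximation (with continuity correction) for the p-value.
Step 5: p-value = 1.000000; compare to alpha = 0.05. fail to reject H0.

U_X = 15.5, p = 1.000000, fail to reject H0 at alpha = 0.05.


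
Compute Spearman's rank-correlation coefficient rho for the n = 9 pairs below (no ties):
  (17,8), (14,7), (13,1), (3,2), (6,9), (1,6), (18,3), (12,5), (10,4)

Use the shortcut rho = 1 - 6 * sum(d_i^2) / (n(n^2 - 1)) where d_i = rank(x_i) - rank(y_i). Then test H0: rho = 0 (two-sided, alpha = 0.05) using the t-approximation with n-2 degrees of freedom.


Step 1: Rank x and y separately (midranks; no ties here).
rank(x): 17->8, 14->7, 13->6, 3->2, 6->3, 1->1, 18->9, 12->5, 10->4
rank(y): 8->8, 7->7, 1->1, 2->2, 9->9, 6->6, 3->3, 5->5, 4->4
Step 2: d_i = R_x(i) - R_y(i); compute d_i^2.
  (8-8)^2=0, (7-7)^2=0, (6-1)^2=25, (2-2)^2=0, (3-9)^2=36, (1-6)^2=25, (9-3)^2=36, (5-5)^2=0, (4-4)^2=0
sum(d^2) = 122.
Step 3: rho = 1 - 6*122 / (9*(9^2 - 1)) = 1 - 732/720 = -0.016667.
Step 4: Under H0, t = rho * sqrt((n-2)/(1-rho^2)) = -0.0441 ~ t(7).
Step 5: Two-sided p-value from the t-distribution with 7 df = 0.966055.
Step 6: alpha = 0.05. fail to reject H0.

rho = -0.0167, p = 0.966055, fail to reject H0 at alpha = 0.05.


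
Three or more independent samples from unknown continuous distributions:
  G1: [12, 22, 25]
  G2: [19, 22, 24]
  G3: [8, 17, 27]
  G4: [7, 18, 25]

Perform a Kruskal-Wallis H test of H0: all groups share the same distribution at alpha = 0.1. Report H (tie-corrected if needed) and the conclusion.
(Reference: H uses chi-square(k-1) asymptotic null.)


Step 1: Combine all N = 12 observations and assign midranks.
sorted (value, group, rank): (7,G4,1), (8,G3,2), (12,G1,3), (17,G3,4), (18,G4,5), (19,G2,6), (22,G1,7.5), (22,G2,7.5), (24,G2,9), (25,G1,10.5), (25,G4,10.5), (27,G3,12)
Step 2: Sum ranks within each group.
R_1 = 21 (n_1 = 3)
R_2 = 22.5 (n_2 = 3)
R_3 = 18 (n_3 = 3)
R_4 = 16.5 (n_4 = 3)
Step 3: H = 12/(N(N+1)) * sum(R_i^2/n_i) - 3(N+1)
     = 12/(12*13) * (21^2/3 + 22.5^2/3 + 18^2/3 + 16.5^2/3) - 3*13
     = 0.076923 * 514.5 - 39
     = 0.576923.
Step 4: Ties present; correction factor C = 1 - 12/(12^3 - 12) = 0.993007. Corrected H = 0.576923 / 0.993007 = 0.580986.
Step 5: Under H0, H ~ chi^2(3); p-value = 0.900771.
Step 6: alpha = 0.1. fail to reject H0.

H = 0.5810, df = 3, p = 0.900771, fail to reject H0.


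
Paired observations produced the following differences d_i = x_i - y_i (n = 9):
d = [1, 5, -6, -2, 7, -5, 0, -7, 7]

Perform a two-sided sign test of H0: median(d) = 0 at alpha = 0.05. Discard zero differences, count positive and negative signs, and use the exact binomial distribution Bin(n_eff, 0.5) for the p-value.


Step 1: Discard zero differences. Original n = 9; n_eff = number of nonzero differences = 8.
Nonzero differences (with sign): +1, +5, -6, -2, +7, -5, -7, +7
Step 2: Count signs: positive = 4, negative = 4.
Step 3: Under H0: P(positive) = 0.5, so the number of positives S ~ Bin(8, 0.5).
Step 4: Two-sided exact p-value = sum of Bin(8,0.5) probabilities at or below the observed probability = 1.000000.
Step 5: alpha = 0.05. fail to reject H0.

n_eff = 8, pos = 4, neg = 4, p = 1.000000, fail to reject H0.


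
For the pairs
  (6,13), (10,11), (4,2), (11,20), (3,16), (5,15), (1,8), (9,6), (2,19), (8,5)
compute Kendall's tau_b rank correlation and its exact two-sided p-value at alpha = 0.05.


Step 1: Enumerate the 45 unordered pairs (i,j) with i<j and classify each by sign(x_j-x_i) * sign(y_j-y_i).
  (1,2):dx=+4,dy=-2->D; (1,3):dx=-2,dy=-11->C; (1,4):dx=+5,dy=+7->C; (1,5):dx=-3,dy=+3->D
  (1,6):dx=-1,dy=+2->D; (1,7):dx=-5,dy=-5->C; (1,8):dx=+3,dy=-7->D; (1,9):dx=-4,dy=+6->D
  (1,10):dx=+2,dy=-8->D; (2,3):dx=-6,dy=-9->C; (2,4):dx=+1,dy=+9->C; (2,5):dx=-7,dy=+5->D
  (2,6):dx=-5,dy=+4->D; (2,7):dx=-9,dy=-3->C; (2,8):dx=-1,dy=-5->C; (2,9):dx=-8,dy=+8->D
  (2,10):dx=-2,dy=-6->C; (3,4):dx=+7,dy=+18->C; (3,5):dx=-1,dy=+14->D; (3,6):dx=+1,dy=+13->C
  (3,7):dx=-3,dy=+6->D; (3,8):dx=+5,dy=+4->C; (3,9):dx=-2,dy=+17->D; (3,10):dx=+4,dy=+3->C
  (4,5):dx=-8,dy=-4->C; (4,6):dx=-6,dy=-5->C; (4,7):dx=-10,dy=-12->C; (4,8):dx=-2,dy=-14->C
  (4,9):dx=-9,dy=-1->C; (4,10):dx=-3,dy=-15->C; (5,6):dx=+2,dy=-1->D; (5,7):dx=-2,dy=-8->C
  (5,8):dx=+6,dy=-10->D; (5,9):dx=-1,dy=+3->D; (5,10):dx=+5,dy=-11->D; (6,7):dx=-4,dy=-7->C
  (6,8):dx=+4,dy=-9->D; (6,9):dx=-3,dy=+4->D; (6,10):dx=+3,dy=-10->D; (7,8):dx=+8,dy=-2->D
  (7,9):dx=+1,dy=+11->C; (7,10):dx=+7,dy=-3->D; (8,9):dx=-7,dy=+13->D; (8,10):dx=-1,dy=-1->C
  (9,10):dx=+6,dy=-14->D
Step 2: C = 22, D = 23, total pairs = 45.
Step 3: tau = (C - D)/(n(n-1)/2) = (22 - 23)/45 = -0.022222.
Step 4: Exact two-sided p-value (enumerate n! = 3628800 permutations of y under H0): p = 1.000000.
Step 5: alpha = 0.05. fail to reject H0.

tau_b = -0.0222 (C=22, D=23), p = 1.000000, fail to reject H0.


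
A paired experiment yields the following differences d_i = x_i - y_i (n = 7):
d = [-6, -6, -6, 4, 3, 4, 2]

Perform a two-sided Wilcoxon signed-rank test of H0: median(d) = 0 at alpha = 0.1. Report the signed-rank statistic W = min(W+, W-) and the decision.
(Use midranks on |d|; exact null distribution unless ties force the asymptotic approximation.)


Step 1: Drop any zero differences (none here) and take |d_i|.
|d| = [6, 6, 6, 4, 3, 4, 2]
Step 2: Midrank |d_i| (ties get averaged ranks).
ranks: |6|->6, |6|->6, |6|->6, |4|->3.5, |3|->2, |4|->3.5, |2|->1
Step 3: Attach original signs; sum ranks with positive sign and with negative sign.
W+ = 3.5 + 2 + 3.5 + 1 = 10
W- = 6 + 6 + 6 = 18
(Check: W+ + W- = 28 should equal n(n+1)/2 = 28.)
Step 4: Test statistic W = min(W+, W-) = 10.
Step 5: Ties in |d|, so use the tie-corrected normal approximation.
        E[W] = n(n+1)/4 = 7*8/4 = 14.
        Tie groups: |d|=4 (t=2), |d|=6 (t=3); sum(t^3 - t) = 30.
        Var[W] = n(n+1)(2n+1)/24 - sum(t^3-t)/48 = 840/24 - 30/48 = 34.375.
        z = (W - E[W]) / sqrt(Var[W]) = (10 - 14) / 5.8630 = -0.6822.
        Two-sided p = 2*Phi(z) = 0.495086.
Step 6: alpha = 0.1. fail to reject H0.

W+ = 10, W- = 18, W = min = 10, p = 0.495086, fail to reject H0.


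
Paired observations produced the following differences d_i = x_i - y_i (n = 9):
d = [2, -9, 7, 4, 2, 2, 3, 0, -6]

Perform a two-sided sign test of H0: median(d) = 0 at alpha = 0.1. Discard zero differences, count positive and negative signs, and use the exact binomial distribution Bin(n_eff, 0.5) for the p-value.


Step 1: Discard zero differences. Original n = 9; n_eff = number of nonzero differences = 8.
Nonzero differences (with sign): +2, -9, +7, +4, +2, +2, +3, -6
Step 2: Count signs: positive = 6, negative = 2.
Step 3: Under H0: P(positive) = 0.5, so the number of positives S ~ Bin(8, 0.5).
Step 4: Two-sided exact p-value = sum of Bin(8,0.5) probabilities at or below the observed probability = 0.289062.
Step 5: alpha = 0.1. fail to reject H0.

n_eff = 8, pos = 6, neg = 2, p = 0.289062, fail to reject H0.


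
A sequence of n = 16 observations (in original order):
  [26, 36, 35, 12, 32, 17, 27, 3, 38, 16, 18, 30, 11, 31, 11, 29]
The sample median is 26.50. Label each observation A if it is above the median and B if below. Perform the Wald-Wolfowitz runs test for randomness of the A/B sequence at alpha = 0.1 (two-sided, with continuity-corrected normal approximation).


Step 1: Compute median = 26.50; label A = above, B = below.
Labels in order: BAABABABABBABABA  (n_A = 8, n_B = 8)
Step 2: Count runs R = 14.
Step 3: Under H0 (random ordering), E[R] = 2*n_A*n_B/(n_A+n_B) + 1 = 2*8*8/16 + 1 = 9.0000.
        Var[R] = 2*n_A*n_B*(2*n_A*n_B - n_A - n_B) / ((n_A+n_B)^2 * (n_A+n_B-1)) = 14336/3840 = 3.7333.
        SD[R] = 1.9322.
Step 4: Continuity-corrected z = (R - 0.5 - E[R]) / SD[R] = (14 - 0.5 - 9.0000) / 1.9322 = 2.3290.
Step 5: Two-sided p-value via normal approximation = 2*(1 - Phi(|z|)) = 0.019861.
Step 6: alpha = 0.1. reject H0.

R = 14, z = 2.3290, p = 0.019861, reject H0.


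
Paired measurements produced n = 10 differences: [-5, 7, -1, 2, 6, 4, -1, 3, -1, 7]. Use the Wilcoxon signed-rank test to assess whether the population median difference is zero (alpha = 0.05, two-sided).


Step 1: Drop any zero differences (none here) and take |d_i|.
|d| = [5, 7, 1, 2, 6, 4, 1, 3, 1, 7]
Step 2: Midrank |d_i| (ties get averaged ranks).
ranks: |5|->7, |7|->9.5, |1|->2, |2|->4, |6|->8, |4|->6, |1|->2, |3|->5, |1|->2, |7|->9.5
Step 3: Attach original signs; sum ranks with positive sign and with negative sign.
W+ = 9.5 + 4 + 8 + 6 + 5 + 9.5 = 42
W- = 7 + 2 + 2 + 2 = 13
(Check: W+ + W- = 55 should equal n(n+1)/2 = 55.)
Step 4: Test statistic W = min(W+, W-) = 13.
Step 5: Ties in |d|, so use the tie-corrected normal approximation.
        E[W] = n(n+1)/4 = 10*11/4 = 27.5.
        Tie groups: |d|=1 (t=3), |d|=7 (t=2); sum(t^3 - t) = 30.
        Var[W] = n(n+1)(2n+1)/24 - sum(t^3-t)/48 = 2310/24 - 30/48 = 95.625.
        z = (W - E[W]) / sqrt(Var[W]) = (13 - 27.5) / 9.7788 = -1.4828.
        Two-sided p = 2*Phi(z) = 0.138128.
Step 6: alpha = 0.05. fail to reject H0.

W+ = 42, W- = 13, W = min = 13, p = 0.138128, fail to reject H0.


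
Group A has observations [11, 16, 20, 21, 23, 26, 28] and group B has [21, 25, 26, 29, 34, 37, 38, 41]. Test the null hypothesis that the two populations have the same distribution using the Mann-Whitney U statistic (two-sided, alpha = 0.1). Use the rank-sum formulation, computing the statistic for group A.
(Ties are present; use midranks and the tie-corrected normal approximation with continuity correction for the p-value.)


Step 1: Combine and sort all 15 observations; assign midranks.
sorted (value, group): (11,X), (16,X), (20,X), (21,X), (21,Y), (23,X), (25,Y), (26,X), (26,Y), (28,X), (29,Y), (34,Y), (37,Y), (38,Y), (41,Y)
ranks: 11->1, 16->2, 20->3, 21->4.5, 21->4.5, 23->6, 25->7, 26->8.5, 26->8.5, 28->10, 29->11, 34->12, 37->13, 38->14, 41->15
Step 2: Rank sum for X: R1 = 1 + 2 + 3 + 4.5 + 6 + 8.5 + 10 = 35.
Step 3: U_X = R1 - n1(n1+1)/2 = 35 - 7*8/2 = 35 - 28 = 7.
       U_Y = n1*n2 - U_X = 56 - 7 = 49.
Step 4: Ties are present, so use the tie-corrected normal approximation (with continuity correction) for the p-value.
Step 5: p-value = 0.017470; compare to alpha = 0.1. reject H0.

U_X = 7, p = 0.017470, reject H0 at alpha = 0.1.


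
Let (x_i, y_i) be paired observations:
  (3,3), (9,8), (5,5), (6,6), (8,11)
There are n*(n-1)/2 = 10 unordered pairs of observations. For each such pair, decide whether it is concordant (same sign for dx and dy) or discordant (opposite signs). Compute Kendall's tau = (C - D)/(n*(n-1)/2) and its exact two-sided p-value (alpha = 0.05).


Step 1: Enumerate the 10 unordered pairs (i,j) with i<j and classify each by sign(x_j-x_i) * sign(y_j-y_i).
  (1,2):dx=+6,dy=+5->C; (1,3):dx=+2,dy=+2->C; (1,4):dx=+3,dy=+3->C; (1,5):dx=+5,dy=+8->C
  (2,3):dx=-4,dy=-3->C; (2,4):dx=-3,dy=-2->C; (2,5):dx=-1,dy=+3->D; (3,4):dx=+1,dy=+1->C
  (3,5):dx=+3,dy=+6->C; (4,5):dx=+2,dy=+5->C
Step 2: C = 9, D = 1, total pairs = 10.
Step 3: tau = (C - D)/(n(n-1)/2) = (9 - 1)/10 = 0.800000.
Step 4: Exact two-sided p-value (enumerate n! = 120 permutations of y under H0): p = 0.083333.
Step 5: alpha = 0.05. fail to reject H0.

tau_b = 0.8000 (C=9, D=1), p = 0.083333, fail to reject H0.


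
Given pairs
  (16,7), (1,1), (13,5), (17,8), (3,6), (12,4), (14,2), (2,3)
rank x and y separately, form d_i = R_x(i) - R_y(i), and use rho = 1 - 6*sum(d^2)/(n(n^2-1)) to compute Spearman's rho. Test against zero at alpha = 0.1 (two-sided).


Step 1: Rank x and y separately (midranks; no ties here).
rank(x): 16->7, 1->1, 13->5, 17->8, 3->3, 12->4, 14->6, 2->2
rank(y): 7->7, 1->1, 5->5, 8->8, 6->6, 4->4, 2->2, 3->3
Step 2: d_i = R_x(i) - R_y(i); compute d_i^2.
  (7-7)^2=0, (1-1)^2=0, (5-5)^2=0, (8-8)^2=0, (3-6)^2=9, (4-4)^2=0, (6-2)^2=16, (2-3)^2=1
sum(d^2) = 26.
Step 3: rho = 1 - 6*26 / (8*(8^2 - 1)) = 1 - 156/504 = 0.690476.
Step 4: Under H0, t = rho * sqrt((n-2)/(1-rho^2)) = 2.3382 ~ t(6).
Step 5: Two-sided p-value from the t-distribution with 6 df = 0.057990.
Step 6: alpha = 0.1. reject H0.

rho = 0.6905, p = 0.057990, reject H0 at alpha = 0.1.


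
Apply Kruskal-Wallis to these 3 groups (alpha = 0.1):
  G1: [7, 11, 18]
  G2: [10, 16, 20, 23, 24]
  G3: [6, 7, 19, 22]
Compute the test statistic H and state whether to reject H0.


Step 1: Combine all N = 12 observations and assign midranks.
sorted (value, group, rank): (6,G3,1), (7,G1,2.5), (7,G3,2.5), (10,G2,4), (11,G1,5), (16,G2,6), (18,G1,7), (19,G3,8), (20,G2,9), (22,G3,10), (23,G2,11), (24,G2,12)
Step 2: Sum ranks within each group.
R_1 = 14.5 (n_1 = 3)
R_2 = 42 (n_2 = 5)
R_3 = 21.5 (n_3 = 4)
Step 3: H = 12/(N(N+1)) * sum(R_i^2/n_i) - 3(N+1)
     = 12/(12*13) * (14.5^2/3 + 42^2/5 + 21.5^2/4) - 3*13
     = 0.076923 * 538.446 - 39
     = 2.418910.
Step 4: Ties present; correction factor C = 1 - 6/(12^3 - 12) = 0.996503. Corrected H = 2.418910 / 0.996503 = 2.427398.
Step 5: Under H0, H ~ chi^2(2); p-value = 0.297096.
Step 6: alpha = 0.1. fail to reject H0.

H = 2.4274, df = 2, p = 0.297096, fail to reject H0.


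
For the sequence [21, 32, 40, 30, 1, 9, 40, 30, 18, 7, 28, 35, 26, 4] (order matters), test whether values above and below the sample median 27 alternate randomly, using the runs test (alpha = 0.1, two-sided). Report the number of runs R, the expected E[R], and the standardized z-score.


Step 1: Compute median = 27; label A = above, B = below.
Labels in order: BAAABBAABBAABB  (n_A = 7, n_B = 7)
Step 2: Count runs R = 7.
Step 3: Under H0 (random ordering), E[R] = 2*n_A*n_B/(n_A+n_B) + 1 = 2*7*7/14 + 1 = 8.0000.
        Var[R] = 2*n_A*n_B*(2*n_A*n_B - n_A - n_B) / ((n_A+n_B)^2 * (n_A+n_B-1)) = 8232/2548 = 3.2308.
        SD[R] = 1.7974.
Step 4: Continuity-corrected z = (R + 0.5 - E[R]) / SD[R] = (7 + 0.5 - 8.0000) / 1.7974 = -0.2782.
Step 5: Two-sided p-value via normal approximation = 2*(1 - Phi(|z|)) = 0.780879.
Step 6: alpha = 0.1. fail to reject H0.

R = 7, z = -0.2782, p = 0.780879, fail to reject H0.


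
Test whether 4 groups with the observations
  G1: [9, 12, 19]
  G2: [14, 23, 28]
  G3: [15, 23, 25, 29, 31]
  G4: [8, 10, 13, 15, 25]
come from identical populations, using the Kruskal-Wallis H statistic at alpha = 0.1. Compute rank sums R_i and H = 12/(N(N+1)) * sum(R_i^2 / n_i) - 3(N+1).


Step 1: Combine all N = 16 observations and assign midranks.
sorted (value, group, rank): (8,G4,1), (9,G1,2), (10,G4,3), (12,G1,4), (13,G4,5), (14,G2,6), (15,G3,7.5), (15,G4,7.5), (19,G1,9), (23,G2,10.5), (23,G3,10.5), (25,G3,12.5), (25,G4,12.5), (28,G2,14), (29,G3,15), (31,G3,16)
Step 2: Sum ranks within each group.
R_1 = 15 (n_1 = 3)
R_2 = 30.5 (n_2 = 3)
R_3 = 61.5 (n_3 = 5)
R_4 = 29 (n_4 = 5)
Step 3: H = 12/(N(N+1)) * sum(R_i^2/n_i) - 3(N+1)
     = 12/(16*17) * (15^2/3 + 30.5^2/3 + 61.5^2/5 + 29^2/5) - 3*17
     = 0.044118 * 1309.73 - 51
     = 6.782353.
Step 4: Ties present; correction factor C = 1 - 18/(16^3 - 16) = 0.995588. Corrected H = 6.782353 / 0.995588 = 6.812408.
Step 5: Under H0, H ~ chi^2(3); p-value = 0.078124.
Step 6: alpha = 0.1. reject H0.

H = 6.8124, df = 3, p = 0.078124, reject H0.


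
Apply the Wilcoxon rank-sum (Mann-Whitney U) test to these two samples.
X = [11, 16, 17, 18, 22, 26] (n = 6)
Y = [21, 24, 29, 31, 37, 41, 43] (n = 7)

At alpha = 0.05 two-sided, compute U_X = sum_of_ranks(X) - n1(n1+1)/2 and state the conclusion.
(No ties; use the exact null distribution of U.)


Step 1: Combine and sort all 13 observations; assign midranks.
sorted (value, group): (11,X), (16,X), (17,X), (18,X), (21,Y), (22,X), (24,Y), (26,X), (29,Y), (31,Y), (37,Y), (41,Y), (43,Y)
ranks: 11->1, 16->2, 17->3, 18->4, 21->5, 22->6, 24->7, 26->8, 29->9, 31->10, 37->11, 41->12, 43->13
Step 2: Rank sum for X: R1 = 1 + 2 + 3 + 4 + 6 + 8 = 24.
Step 3: U_X = R1 - n1(n1+1)/2 = 24 - 6*7/2 = 24 - 21 = 3.
       U_Y = n1*n2 - U_X = 42 - 3 = 39.
Step 4: No ties, so the exact null distribution of U (based on enumerating the C(13,6) = 1716 equally likely rank assignments) gives the two-sided p-value.
Step 5: p-value = 0.008159; compare to alpha = 0.05. reject H0.

U_X = 3, p = 0.008159, reject H0 at alpha = 0.05.


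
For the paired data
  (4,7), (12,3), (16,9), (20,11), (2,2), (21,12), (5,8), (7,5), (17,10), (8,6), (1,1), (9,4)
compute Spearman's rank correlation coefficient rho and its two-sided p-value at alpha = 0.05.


Step 1: Rank x and y separately (midranks; no ties here).
rank(x): 4->3, 12->8, 16->9, 20->11, 2->2, 21->12, 5->4, 7->5, 17->10, 8->6, 1->1, 9->7
rank(y): 7->7, 3->3, 9->9, 11->11, 2->2, 12->12, 8->8, 5->5, 10->10, 6->6, 1->1, 4->4
Step 2: d_i = R_x(i) - R_y(i); compute d_i^2.
  (3-7)^2=16, (8-3)^2=25, (9-9)^2=0, (11-11)^2=0, (2-2)^2=0, (12-12)^2=0, (4-8)^2=16, (5-5)^2=0, (10-10)^2=0, (6-6)^2=0, (1-1)^2=0, (7-4)^2=9
sum(d^2) = 66.
Step 3: rho = 1 - 6*66 / (12*(12^2 - 1)) = 1 - 396/1716 = 0.769231.
Step 4: Under H0, t = rho * sqrt((n-2)/(1-rho^2)) = 3.8069 ~ t(10).
Step 5: Two-sided p-value from the t-distribution with 10 df = 0.003446.
Step 6: alpha = 0.05. reject H0.

rho = 0.7692, p = 0.003446, reject H0 at alpha = 0.05.


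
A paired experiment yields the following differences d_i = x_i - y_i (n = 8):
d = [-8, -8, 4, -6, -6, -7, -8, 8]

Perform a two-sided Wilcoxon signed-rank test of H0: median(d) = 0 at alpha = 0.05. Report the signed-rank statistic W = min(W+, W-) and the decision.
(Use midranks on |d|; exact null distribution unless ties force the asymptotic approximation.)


Step 1: Drop any zero differences (none here) and take |d_i|.
|d| = [8, 8, 4, 6, 6, 7, 8, 8]
Step 2: Midrank |d_i| (ties get averaged ranks).
ranks: |8|->6.5, |8|->6.5, |4|->1, |6|->2.5, |6|->2.5, |7|->4, |8|->6.5, |8|->6.5
Step 3: Attach original signs; sum ranks with positive sign and with negative sign.
W+ = 1 + 6.5 = 7.5
W- = 6.5 + 6.5 + 2.5 + 2.5 + 4 + 6.5 = 28.5
(Check: W+ + W- = 36 should equal n(n+1)/2 = 36.)
Step 4: Test statistic W = min(W+, W-) = 7.5.
Step 5: Ties in |d|, so use the tie-corrected normal approximation.
        E[W] = n(n+1)/4 = 8*9/4 = 18.
        Tie groups: |d|=6 (t=2), |d|=8 (t=4); sum(t^3 - t) = 66.
        Var[W] = n(n+1)(2n+1)/24 - sum(t^3-t)/48 = 1224/24 - 66/48 = 49.625.
        z = (W - E[W]) / sqrt(Var[W]) = (7.5 - 18) / 7.0445 = -1.4905.
        Two-sided p = 2*Phi(z) = 0.136086.
Step 6: alpha = 0.05. fail to reject H0.

W+ = 7.5, W- = 28.5, W = min = 7.5, p = 0.136086, fail to reject H0.


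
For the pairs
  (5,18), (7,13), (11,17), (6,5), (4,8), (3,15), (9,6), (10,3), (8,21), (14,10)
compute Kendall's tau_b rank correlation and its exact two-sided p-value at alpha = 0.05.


Step 1: Enumerate the 45 unordered pairs (i,j) with i<j and classify each by sign(x_j-x_i) * sign(y_j-y_i).
  (1,2):dx=+2,dy=-5->D; (1,3):dx=+6,dy=-1->D; (1,4):dx=+1,dy=-13->D; (1,5):dx=-1,dy=-10->C
  (1,6):dx=-2,dy=-3->C; (1,7):dx=+4,dy=-12->D; (1,8):dx=+5,dy=-15->D; (1,9):dx=+3,dy=+3->C
  (1,10):dx=+9,dy=-8->D; (2,3):dx=+4,dy=+4->C; (2,4):dx=-1,dy=-8->C; (2,5):dx=-3,dy=-5->C
  (2,6):dx=-4,dy=+2->D; (2,7):dx=+2,dy=-7->D; (2,8):dx=+3,dy=-10->D; (2,9):dx=+1,dy=+8->C
  (2,10):dx=+7,dy=-3->D; (3,4):dx=-5,dy=-12->C; (3,5):dx=-7,dy=-9->C; (3,6):dx=-8,dy=-2->C
  (3,7):dx=-2,dy=-11->C; (3,8):dx=-1,dy=-14->C; (3,9):dx=-3,dy=+4->D; (3,10):dx=+3,dy=-7->D
  (4,5):dx=-2,dy=+3->D; (4,6):dx=-3,dy=+10->D; (4,7):dx=+3,dy=+1->C; (4,8):dx=+4,dy=-2->D
  (4,9):dx=+2,dy=+16->C; (4,10):dx=+8,dy=+5->C; (5,6):dx=-1,dy=+7->D; (5,7):dx=+5,dy=-2->D
  (5,8):dx=+6,dy=-5->D; (5,9):dx=+4,dy=+13->C; (5,10):dx=+10,dy=+2->C; (6,7):dx=+6,dy=-9->D
  (6,8):dx=+7,dy=-12->D; (6,9):dx=+5,dy=+6->C; (6,10):dx=+11,dy=-5->D; (7,8):dx=+1,dy=-3->D
  (7,9):dx=-1,dy=+15->D; (7,10):dx=+5,dy=+4->C; (8,9):dx=-2,dy=+18->D; (8,10):dx=+4,dy=+7->C
  (9,10):dx=+6,dy=-11->D
Step 2: C = 20, D = 25, total pairs = 45.
Step 3: tau = (C - D)/(n(n-1)/2) = (20 - 25)/45 = -0.111111.
Step 4: Exact two-sided p-value (enumerate n! = 3628800 permutations of y under H0): p = 0.727490.
Step 5: alpha = 0.05. fail to reject H0.

tau_b = -0.1111 (C=20, D=25), p = 0.727490, fail to reject H0.


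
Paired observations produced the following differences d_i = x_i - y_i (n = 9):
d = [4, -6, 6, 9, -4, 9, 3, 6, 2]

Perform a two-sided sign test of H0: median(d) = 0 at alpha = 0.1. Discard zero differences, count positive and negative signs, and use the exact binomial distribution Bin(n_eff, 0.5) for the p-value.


Step 1: Discard zero differences. Original n = 9; n_eff = number of nonzero differences = 9.
Nonzero differences (with sign): +4, -6, +6, +9, -4, +9, +3, +6, +2
Step 2: Count signs: positive = 7, negative = 2.
Step 3: Under H0: P(positive) = 0.5, so the number of positives S ~ Bin(9, 0.5).
Step 4: Two-sided exact p-value = sum of Bin(9,0.5) probabilities at or below the observed probability = 0.179688.
Step 5: alpha = 0.1. fail to reject H0.

n_eff = 9, pos = 7, neg = 2, p = 0.179688, fail to reject H0.


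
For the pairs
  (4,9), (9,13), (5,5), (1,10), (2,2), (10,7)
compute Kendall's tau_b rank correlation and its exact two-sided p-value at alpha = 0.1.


Step 1: Enumerate the 15 unordered pairs (i,j) with i<j and classify each by sign(x_j-x_i) * sign(y_j-y_i).
  (1,2):dx=+5,dy=+4->C; (1,3):dx=+1,dy=-4->D; (1,4):dx=-3,dy=+1->D; (1,5):dx=-2,dy=-7->C
  (1,6):dx=+6,dy=-2->D; (2,3):dx=-4,dy=-8->C; (2,4):dx=-8,dy=-3->C; (2,5):dx=-7,dy=-11->C
  (2,6):dx=+1,dy=-6->D; (3,4):dx=-4,dy=+5->D; (3,5):dx=-3,dy=-3->C; (3,6):dx=+5,dy=+2->C
  (4,5):dx=+1,dy=-8->D; (4,6):dx=+9,dy=-3->D; (5,6):dx=+8,dy=+5->C
Step 2: C = 8, D = 7, total pairs = 15.
Step 3: tau = (C - D)/(n(n-1)/2) = (8 - 7)/15 = 0.066667.
Step 4: Exact two-sided p-value (enumerate n! = 720 permutations of y under H0): p = 1.000000.
Step 5: alpha = 0.1. fail to reject H0.

tau_b = 0.0667 (C=8, D=7), p = 1.000000, fail to reject H0.


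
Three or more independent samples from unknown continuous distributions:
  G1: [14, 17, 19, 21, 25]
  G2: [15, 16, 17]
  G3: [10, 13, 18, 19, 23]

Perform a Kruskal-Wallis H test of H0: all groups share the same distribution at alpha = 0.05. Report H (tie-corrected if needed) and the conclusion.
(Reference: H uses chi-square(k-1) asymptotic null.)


Step 1: Combine all N = 13 observations and assign midranks.
sorted (value, group, rank): (10,G3,1), (13,G3,2), (14,G1,3), (15,G2,4), (16,G2,5), (17,G1,6.5), (17,G2,6.5), (18,G3,8), (19,G1,9.5), (19,G3,9.5), (21,G1,11), (23,G3,12), (25,G1,13)
Step 2: Sum ranks within each group.
R_1 = 43 (n_1 = 5)
R_2 = 15.5 (n_2 = 3)
R_3 = 32.5 (n_3 = 5)
Step 3: H = 12/(N(N+1)) * sum(R_i^2/n_i) - 3(N+1)
     = 12/(13*14) * (43^2/5 + 15.5^2/3 + 32.5^2/5) - 3*14
     = 0.065934 * 661.133 - 42
     = 1.591209.
Step 4: Ties present; correction factor C = 1 - 12/(13^3 - 13) = 0.994505. Corrected H = 1.591209 / 0.994505 = 1.600000.
Step 5: Under H0, H ~ chi^2(2); p-value = 0.449329.
Step 6: alpha = 0.05. fail to reject H0.

H = 1.6000, df = 2, p = 0.449329, fail to reject H0.


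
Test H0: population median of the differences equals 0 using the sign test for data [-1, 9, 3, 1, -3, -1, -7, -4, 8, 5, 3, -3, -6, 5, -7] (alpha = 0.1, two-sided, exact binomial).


Step 1: Discard zero differences. Original n = 15; n_eff = number of nonzero differences = 15.
Nonzero differences (with sign): -1, +9, +3, +1, -3, -1, -7, -4, +8, +5, +3, -3, -6, +5, -7
Step 2: Count signs: positive = 7, negative = 8.
Step 3: Under H0: P(positive) = 0.5, so the number of positives S ~ Bin(15, 0.5).
Step 4: Two-sided exact p-value = sum of Bin(15,0.5) probabilities at or below the observed probability = 1.000000.
Step 5: alpha = 0.1. fail to reject H0.

n_eff = 15, pos = 7, neg = 8, p = 1.000000, fail to reject H0.


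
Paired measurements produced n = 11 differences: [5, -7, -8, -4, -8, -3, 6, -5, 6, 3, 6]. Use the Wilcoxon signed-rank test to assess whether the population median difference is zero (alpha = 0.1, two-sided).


Step 1: Drop any zero differences (none here) and take |d_i|.
|d| = [5, 7, 8, 4, 8, 3, 6, 5, 6, 3, 6]
Step 2: Midrank |d_i| (ties get averaged ranks).
ranks: |5|->4.5, |7|->9, |8|->10.5, |4|->3, |8|->10.5, |3|->1.5, |6|->7, |5|->4.5, |6|->7, |3|->1.5, |6|->7
Step 3: Attach original signs; sum ranks with positive sign and with negative sign.
W+ = 4.5 + 7 + 7 + 1.5 + 7 = 27
W- = 9 + 10.5 + 3 + 10.5 + 1.5 + 4.5 = 39
(Check: W+ + W- = 66 should equal n(n+1)/2 = 66.)
Step 4: Test statistic W = min(W+, W-) = 27.
Step 5: Ties in |d|, so use the tie-corrected normal approximation.
        E[W] = n(n+1)/4 = 11*12/4 = 33.
        Tie groups: |d|=3 (t=2), |d|=5 (t=2), |d|=6 (t=3), |d|=8 (t=2); sum(t^3 - t) = 42.
        Var[W] = n(n+1)(2n+1)/24 - sum(t^3-t)/48 = 3036/24 - 42/48 = 125.625.
        z = (W - E[W]) / sqrt(Var[W]) = (27 - 33) / 11.2083 = -0.5353.
        Two-sided p = 2*Phi(z) = 0.592429.
Step 6: alpha = 0.1. fail to reject H0.

W+ = 27, W- = 39, W = min = 27, p = 0.592429, fail to reject H0.


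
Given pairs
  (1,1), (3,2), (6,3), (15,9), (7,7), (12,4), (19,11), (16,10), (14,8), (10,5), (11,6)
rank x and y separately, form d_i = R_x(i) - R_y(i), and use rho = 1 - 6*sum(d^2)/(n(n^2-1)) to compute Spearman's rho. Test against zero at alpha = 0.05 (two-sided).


Step 1: Rank x and y separately (midranks; no ties here).
rank(x): 1->1, 3->2, 6->3, 15->9, 7->4, 12->7, 19->11, 16->10, 14->8, 10->5, 11->6
rank(y): 1->1, 2->2, 3->3, 9->9, 7->7, 4->4, 11->11, 10->10, 8->8, 5->5, 6->6
Step 2: d_i = R_x(i) - R_y(i); compute d_i^2.
  (1-1)^2=0, (2-2)^2=0, (3-3)^2=0, (9-9)^2=0, (4-7)^2=9, (7-4)^2=9, (11-11)^2=0, (10-10)^2=0, (8-8)^2=0, (5-5)^2=0, (6-6)^2=0
sum(d^2) = 18.
Step 3: rho = 1 - 6*18 / (11*(11^2 - 1)) = 1 - 108/1320 = 0.918182.
Step 4: Under H0, t = rho * sqrt((n-2)/(1-rho^2)) = 6.9531 ~ t(9).
Step 5: Two-sided p-value from the t-distribution with 9 df = 0.000067.
Step 6: alpha = 0.05. reject H0.

rho = 0.9182, p = 0.000067, reject H0 at alpha = 0.05.
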